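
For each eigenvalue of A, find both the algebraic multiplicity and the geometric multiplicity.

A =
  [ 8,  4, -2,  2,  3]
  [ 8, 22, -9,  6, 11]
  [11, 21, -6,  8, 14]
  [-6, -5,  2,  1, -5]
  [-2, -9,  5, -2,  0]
λ = 5: alg = 5, geom = 2

Step 1 — factor the characteristic polynomial to read off the algebraic multiplicities:
  χ_A(x) = (x - 5)^5

Step 2 — compute geometric multiplicities via the rank-nullity identity g(λ) = n − rank(A − λI):
  rank(A − (5)·I) = 3, so dim ker(A − (5)·I) = n − 3 = 2

Summary:
  λ = 5: algebraic multiplicity = 5, geometric multiplicity = 2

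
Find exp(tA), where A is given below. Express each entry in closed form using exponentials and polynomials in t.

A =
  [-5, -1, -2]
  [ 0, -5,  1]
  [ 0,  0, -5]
e^{tA} =
  [exp(-5*t), -t*exp(-5*t), -t^2*exp(-5*t)/2 - 2*t*exp(-5*t)]
  [0, exp(-5*t), t*exp(-5*t)]
  [0, 0, exp(-5*t)]

Strategy: write A = P · J · P⁻¹ where J is a Jordan canonical form, so e^{tA} = P · e^{tJ} · P⁻¹, and e^{tJ} can be computed block-by-block.

A has Jordan form
J =
  [-5,  1,  0]
  [ 0, -5,  1]
  [ 0,  0, -5]
(up to reordering of blocks).

Per-block formulas:
  For a 3×3 Jordan block J_3(-5): exp(t · J_3(-5)) = e^(-5t)·(I + t·N + (t^2/2)·N^2), where N is the 3×3 nilpotent shift.

After assembling e^{tJ} and conjugating by P, we get:

e^{tA} =
  [exp(-5*t), -t*exp(-5*t), -t^2*exp(-5*t)/2 - 2*t*exp(-5*t)]
  [0, exp(-5*t), t*exp(-5*t)]
  [0, 0, exp(-5*t)]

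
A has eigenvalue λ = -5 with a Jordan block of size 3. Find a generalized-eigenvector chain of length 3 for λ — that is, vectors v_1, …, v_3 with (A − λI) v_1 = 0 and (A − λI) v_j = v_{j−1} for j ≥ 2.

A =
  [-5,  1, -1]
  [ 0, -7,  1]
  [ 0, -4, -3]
A Jordan chain for λ = -5 of length 3:
v_1 = (2, 0, 0)ᵀ
v_2 = (1, -2, -4)ᵀ
v_3 = (0, 1, 0)ᵀ

Let N = A − (-5)·I. We want v_3 with N^3 v_3 = 0 but N^2 v_3 ≠ 0; then v_{j-1} := N · v_j for j = 3, …, 2.

Pick v_3 = (0, 1, 0)ᵀ.
Then v_2 = N · v_3 = (1, -2, -4)ᵀ.
Then v_1 = N · v_2 = (2, 0, 0)ᵀ.

Sanity check: (A − (-5)·I) v_1 = (0, 0, 0)ᵀ = 0. ✓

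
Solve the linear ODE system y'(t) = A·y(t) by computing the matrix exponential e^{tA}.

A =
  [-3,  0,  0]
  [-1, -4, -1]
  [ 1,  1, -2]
e^{tA} =
  [exp(-3*t), 0, 0]
  [-t*exp(-3*t), -t*exp(-3*t) + exp(-3*t), -t*exp(-3*t)]
  [t*exp(-3*t), t*exp(-3*t), t*exp(-3*t) + exp(-3*t)]

Strategy: write A = P · J · P⁻¹ where J is a Jordan canonical form, so e^{tA} = P · e^{tJ} · P⁻¹, and e^{tJ} can be computed block-by-block.

A has Jordan form
J =
  [-3,  1,  0]
  [ 0, -3,  0]
  [ 0,  0, -3]
(up to reordering of blocks).

Per-block formulas:
  For a 2×2 Jordan block J_2(-3): exp(t · J_2(-3)) = e^(-3t)·(I + t·N), where N is the 2×2 nilpotent shift.
  For a 1×1 block at λ = -3: exp(t · [-3]) = [e^(-3t)].

After assembling e^{tJ} and conjugating by P, we get:

e^{tA} =
  [exp(-3*t), 0, 0]
  [-t*exp(-3*t), -t*exp(-3*t) + exp(-3*t), -t*exp(-3*t)]
  [t*exp(-3*t), t*exp(-3*t), t*exp(-3*t) + exp(-3*t)]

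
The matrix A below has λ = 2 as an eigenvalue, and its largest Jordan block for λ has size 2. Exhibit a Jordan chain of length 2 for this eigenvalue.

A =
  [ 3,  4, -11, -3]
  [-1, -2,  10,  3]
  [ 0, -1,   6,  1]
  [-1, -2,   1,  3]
A Jordan chain for λ = 2 of length 2:
v_1 = (1, -1, 0, -1)ᵀ
v_2 = (1, 0, 0, 0)ᵀ

Let N = A − (2)·I. We want v_2 with N^2 v_2 = 0 but N^1 v_2 ≠ 0; then v_{j-1} := N · v_j for j = 2, …, 2.

Pick v_2 = (1, 0, 0, 0)ᵀ.
Then v_1 = N · v_2 = (1, -1, 0, -1)ᵀ.

Sanity check: (A − (2)·I) v_1 = (0, 0, 0, 0)ᵀ = 0. ✓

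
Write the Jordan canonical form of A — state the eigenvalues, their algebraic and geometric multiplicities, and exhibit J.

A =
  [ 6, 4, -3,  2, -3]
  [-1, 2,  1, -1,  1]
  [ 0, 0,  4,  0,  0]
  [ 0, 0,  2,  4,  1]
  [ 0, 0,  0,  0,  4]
J_3(4) ⊕ J_2(4)

The characteristic polynomial is
  det(x·I − A) = x^5 - 20*x^4 + 160*x^3 - 640*x^2 + 1280*x - 1024 = (x - 4)^5

Eigenvalues and multiplicities (the geometric multiplicity of λ is n − rank(A − λI), which equals the number of Jordan blocks for λ):
  λ = 4: algebraic multiplicity = 5, geometric multiplicity = 2

Determining the block sizes for each eigenvalue:
  λ = 4: with am = 5 and gm = 2, the partition is not yet determined (e.g. several partitions of 5 into 2 parts exist). Let N = A − (4)·I. Computing rank(N^1) = 3, rank(N^2) = 1, rank(N^3) = 0; the number of blocks of size ≥ j is rank(N^{j−1}) − rank(N^j), giving [2, 2, 1]. So we have 1 block(s) of size 3, 1 block(s) of size 2 → block sizes [3, 2]

Assembling the blocks gives a Jordan form
J =
  [4, 1, 0, 0, 0]
  [0, 4, 1, 0, 0]
  [0, 0, 4, 0, 0]
  [0, 0, 0, 4, 1]
  [0, 0, 0, 0, 4]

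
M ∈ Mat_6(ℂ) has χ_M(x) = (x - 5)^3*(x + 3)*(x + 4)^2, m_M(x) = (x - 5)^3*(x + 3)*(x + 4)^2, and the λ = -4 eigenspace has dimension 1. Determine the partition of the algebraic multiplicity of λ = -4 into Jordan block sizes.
Block sizes for λ = -4: [2]

Step 1 — from the characteristic polynomial, algebraic multiplicity of λ = -4 is 2. From dim ker(M − (-4)·I) = 1, there are exactly 1 Jordan blocks for λ = -4.
Step 2 — from the minimal polynomial, the factor (x + 4)^2 tells us the largest block for λ = -4 has size 2.
Step 3 — with total size 2, 1 blocks, and largest block 2, the block sizes (in nonincreasing order) are [2].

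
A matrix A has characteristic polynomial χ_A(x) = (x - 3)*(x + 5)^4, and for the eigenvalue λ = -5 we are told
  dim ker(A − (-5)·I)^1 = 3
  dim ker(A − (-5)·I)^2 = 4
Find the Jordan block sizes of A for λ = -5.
Block sizes for λ = -5: [2, 1, 1]

From the dimensions of kernels of powers, the number of Jordan blocks of size at least j is d_j − d_{j−1} where d_j = dim ker(N^j) (with d_0 = 0). Computing the differences gives [3, 1].
The number of blocks of size exactly k is (#blocks of size ≥ k) − (#blocks of size ≥ k + 1), so the partition is: 2 block(s) of size 1, 1 block(s) of size 2.
In nonincreasing order the block sizes are [2, 1, 1].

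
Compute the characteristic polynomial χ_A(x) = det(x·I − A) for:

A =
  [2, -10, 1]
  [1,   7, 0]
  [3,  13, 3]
x^3 - 12*x^2 + 48*x - 64

Expanding det(x·I − A) (e.g. by cofactor expansion or by noting that A is similar to its Jordan form J, which has the same characteristic polynomial as A) gives
  χ_A(x) = x^3 - 12*x^2 + 48*x - 64
which factors as (x - 4)^3. The eigenvalues (with algebraic multiplicities) are λ = 4 with multiplicity 3.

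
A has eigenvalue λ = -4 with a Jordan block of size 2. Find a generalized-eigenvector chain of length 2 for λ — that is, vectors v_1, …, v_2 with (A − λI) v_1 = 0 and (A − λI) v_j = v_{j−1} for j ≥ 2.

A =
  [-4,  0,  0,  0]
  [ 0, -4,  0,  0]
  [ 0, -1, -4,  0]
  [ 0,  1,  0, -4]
A Jordan chain for λ = -4 of length 2:
v_1 = (0, 0, -1, 1)ᵀ
v_2 = (0, 1, 0, 0)ᵀ

Let N = A − (-4)·I. We want v_2 with N^2 v_2 = 0 but N^1 v_2 ≠ 0; then v_{j-1} := N · v_j for j = 2, …, 2.

Pick v_2 = (0, 1, 0, 0)ᵀ.
Then v_1 = N · v_2 = (0, 0, -1, 1)ᵀ.

Sanity check: (A − (-4)·I) v_1 = (0, 0, 0, 0)ᵀ = 0. ✓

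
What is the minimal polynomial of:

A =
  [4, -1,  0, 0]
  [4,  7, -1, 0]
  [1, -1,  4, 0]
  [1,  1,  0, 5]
x^3 - 15*x^2 + 75*x - 125

The characteristic polynomial is χ_A(x) = (x - 5)^4, so the eigenvalues are known. The minimal polynomial is
  m_A(x) = Π_λ (x − λ)^{k_λ}
where k_λ is the size of the *largest* Jordan block for λ (equivalently, the smallest k with (A − λI)^k v = 0 for every generalised eigenvector v of λ).

  λ = 5: largest Jordan block has size 3, contributing (x − 5)^3

So m_A(x) = (x - 5)^3 = x^3 - 15*x^2 + 75*x - 125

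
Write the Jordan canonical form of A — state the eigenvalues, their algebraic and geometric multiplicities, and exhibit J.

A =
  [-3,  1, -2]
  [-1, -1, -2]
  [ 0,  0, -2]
J_2(-2) ⊕ J_1(-2)

The characteristic polynomial is
  det(x·I − A) = x^3 + 6*x^2 + 12*x + 8 = (x + 2)^3

Eigenvalues and multiplicities (the geometric multiplicity of λ is n − rank(A − λI), which equals the number of Jordan blocks for λ):
  λ = -2: algebraic multiplicity = 3, geometric multiplicity = 2

Determining the block sizes for each eigenvalue:
  λ = -2: 2 blocks summing to 3 forces exactly one block of size 2 and the rest size 1 → block sizes [2, 1]

Assembling the blocks gives a Jordan form
J =
  [-2,  1,  0]
  [ 0, -2,  0]
  [ 0,  0, -2]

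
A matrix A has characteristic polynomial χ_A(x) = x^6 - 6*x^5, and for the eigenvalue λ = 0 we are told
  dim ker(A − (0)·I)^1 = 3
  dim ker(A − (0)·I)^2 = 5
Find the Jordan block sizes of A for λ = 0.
Block sizes for λ = 0: [2, 2, 1]

From the dimensions of kernels of powers, the number of Jordan blocks of size at least j is d_j − d_{j−1} where d_j = dim ker(N^j) (with d_0 = 0). Computing the differences gives [3, 2].
The number of blocks of size exactly k is (#blocks of size ≥ k) − (#blocks of size ≥ k + 1), so the partition is: 1 block(s) of size 1, 2 block(s) of size 2.
In nonincreasing order the block sizes are [2, 2, 1].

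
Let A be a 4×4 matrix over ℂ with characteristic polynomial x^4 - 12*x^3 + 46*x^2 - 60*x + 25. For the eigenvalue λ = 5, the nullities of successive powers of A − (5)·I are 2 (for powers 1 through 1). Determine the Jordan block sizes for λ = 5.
Block sizes for λ = 5: [1, 1]

From the dimensions of kernels of powers, the number of Jordan blocks of size at least j is d_j − d_{j−1} where d_j = dim ker(N^j) (with d_0 = 0). Computing the differences gives [2].
The number of blocks of size exactly k is (#blocks of size ≥ k) − (#blocks of size ≥ k + 1), so the partition is: 2 block(s) of size 1.
In nonincreasing order the block sizes are [1, 1].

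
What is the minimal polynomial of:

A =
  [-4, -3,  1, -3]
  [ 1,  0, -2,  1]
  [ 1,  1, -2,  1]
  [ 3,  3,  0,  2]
x^3 + 3*x^2 + 3*x + 1

The characteristic polynomial is χ_A(x) = (x + 1)^4, so the eigenvalues are known. The minimal polynomial is
  m_A(x) = Π_λ (x − λ)^{k_λ}
where k_λ is the size of the *largest* Jordan block for λ (equivalently, the smallest k with (A − λI)^k v = 0 for every generalised eigenvector v of λ).

  λ = -1: largest Jordan block has size 3, contributing (x + 1)^3

So m_A(x) = (x + 1)^3 = x^3 + 3*x^2 + 3*x + 1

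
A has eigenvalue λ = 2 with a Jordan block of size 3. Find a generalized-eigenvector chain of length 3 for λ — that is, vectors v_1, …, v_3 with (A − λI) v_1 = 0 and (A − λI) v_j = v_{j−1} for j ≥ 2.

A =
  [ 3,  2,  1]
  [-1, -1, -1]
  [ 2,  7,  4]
A Jordan chain for λ = 2 of length 3:
v_1 = (1, 0, -1)ᵀ
v_2 = (1, -1, 2)ᵀ
v_3 = (1, 0, 0)ᵀ

Let N = A − (2)·I. We want v_3 with N^3 v_3 = 0 but N^2 v_3 ≠ 0; then v_{j-1} := N · v_j for j = 3, …, 2.

Pick v_3 = (1, 0, 0)ᵀ.
Then v_2 = N · v_3 = (1, -1, 2)ᵀ.
Then v_1 = N · v_2 = (1, 0, -1)ᵀ.

Sanity check: (A − (2)·I) v_1 = (0, 0, 0)ᵀ = 0. ✓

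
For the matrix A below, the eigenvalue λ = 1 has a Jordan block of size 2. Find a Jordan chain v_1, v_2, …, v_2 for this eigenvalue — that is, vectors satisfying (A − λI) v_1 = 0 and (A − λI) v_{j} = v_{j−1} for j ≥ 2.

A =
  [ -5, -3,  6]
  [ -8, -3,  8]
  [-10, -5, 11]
A Jordan chain for λ = 1 of length 2:
v_1 = (-6, -8, -10)ᵀ
v_2 = (1, 0, 0)ᵀ

Let N = A − (1)·I. We want v_2 with N^2 v_2 = 0 but N^1 v_2 ≠ 0; then v_{j-1} := N · v_j for j = 2, …, 2.

Pick v_2 = (1, 0, 0)ᵀ.
Then v_1 = N · v_2 = (-6, -8, -10)ᵀ.

Sanity check: (A − (1)·I) v_1 = (0, 0, 0)ᵀ = 0. ✓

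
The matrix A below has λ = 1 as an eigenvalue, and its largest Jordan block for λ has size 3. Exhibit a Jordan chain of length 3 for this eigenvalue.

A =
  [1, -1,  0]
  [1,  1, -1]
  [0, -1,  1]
A Jordan chain for λ = 1 of length 3:
v_1 = (-1, 0, -1)ᵀ
v_2 = (0, 1, 0)ᵀ
v_3 = (1, 0, 0)ᵀ

Let N = A − (1)·I. We want v_3 with N^3 v_3 = 0 but N^2 v_3 ≠ 0; then v_{j-1} := N · v_j for j = 3, …, 2.

Pick v_3 = (1, 0, 0)ᵀ.
Then v_2 = N · v_3 = (0, 1, 0)ᵀ.
Then v_1 = N · v_2 = (-1, 0, -1)ᵀ.

Sanity check: (A − (1)·I) v_1 = (0, 0, 0)ᵀ = 0. ✓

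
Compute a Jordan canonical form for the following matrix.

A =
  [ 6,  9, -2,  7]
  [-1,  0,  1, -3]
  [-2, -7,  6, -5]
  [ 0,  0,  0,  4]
J_3(4) ⊕ J_1(4)

The characteristic polynomial is
  det(x·I − A) = x^4 - 16*x^3 + 96*x^2 - 256*x + 256 = (x - 4)^4

Eigenvalues and multiplicities (the geometric multiplicity of λ is n − rank(A − λI), which equals the number of Jordan blocks for λ):
  λ = 4: algebraic multiplicity = 4, geometric multiplicity = 2

Determining the block sizes for each eigenvalue:
  λ = 4: with am = 4 and gm = 2, the partition is not yet determined (e.g. several partitions of 4 into 2 parts exist). Let N = A − (4)·I. Computing rank(N^1) = 2, rank(N^2) = 1, rank(N^3) = 0; the number of blocks of size ≥ j is rank(N^{j−1}) − rank(N^j), giving [2, 1, 1]. So we have 1 block(s) of size 3, 1 block(s) of size 1 → block sizes [3, 1]

Assembling the blocks gives a Jordan form
J =
  [4, 1, 0, 0]
  [0, 4, 1, 0]
  [0, 0, 4, 0]
  [0, 0, 0, 4]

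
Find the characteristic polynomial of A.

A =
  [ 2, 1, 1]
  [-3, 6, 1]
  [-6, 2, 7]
x^3 - 15*x^2 + 75*x - 125

Expanding det(x·I − A) (e.g. by cofactor expansion or by noting that A is similar to its Jordan form J, which has the same characteristic polynomial as A) gives
  χ_A(x) = x^3 - 15*x^2 + 75*x - 125
which factors as (x - 5)^3. The eigenvalues (with algebraic multiplicities) are λ = 5 with multiplicity 3.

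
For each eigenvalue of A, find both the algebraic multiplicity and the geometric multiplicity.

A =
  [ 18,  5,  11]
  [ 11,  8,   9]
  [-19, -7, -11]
λ = 5: alg = 3, geom = 1

Step 1 — factor the characteristic polynomial to read off the algebraic multiplicities:
  χ_A(x) = (x - 5)^3

Step 2 — compute geometric multiplicities via the rank-nullity identity g(λ) = n − rank(A − λI):
  rank(A − (5)·I) = 2, so dim ker(A − (5)·I) = n − 2 = 1

Summary:
  λ = 5: algebraic multiplicity = 3, geometric multiplicity = 1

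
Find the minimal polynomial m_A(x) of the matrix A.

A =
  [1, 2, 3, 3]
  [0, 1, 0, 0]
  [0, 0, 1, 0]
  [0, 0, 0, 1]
x^2 - 2*x + 1

The characteristic polynomial is χ_A(x) = (x - 1)^4, so the eigenvalues are known. The minimal polynomial is
  m_A(x) = Π_λ (x − λ)^{k_λ}
where k_λ is the size of the *largest* Jordan block for λ (equivalently, the smallest k with (A − λI)^k v = 0 for every generalised eigenvector v of λ).

  λ = 1: largest Jordan block has size 2, contributing (x − 1)^2

So m_A(x) = (x - 1)^2 = x^2 - 2*x + 1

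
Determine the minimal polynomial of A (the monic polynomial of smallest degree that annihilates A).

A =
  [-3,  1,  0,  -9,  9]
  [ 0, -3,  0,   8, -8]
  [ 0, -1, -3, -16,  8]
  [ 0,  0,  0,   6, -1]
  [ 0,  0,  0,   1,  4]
x^4 - 4*x^3 - 26*x^2 + 60*x + 225

The characteristic polynomial is χ_A(x) = (x - 5)^2*(x + 3)^3, so the eigenvalues are known. The minimal polynomial is
  m_A(x) = Π_λ (x − λ)^{k_λ}
where k_λ is the size of the *largest* Jordan block for λ (equivalently, the smallest k with (A − λI)^k v = 0 for every generalised eigenvector v of λ).

  λ = -3: largest Jordan block has size 2, contributing (x + 3)^2
  λ = 5: largest Jordan block has size 2, contributing (x − 5)^2

So m_A(x) = (x - 5)^2*(x + 3)^2 = x^4 - 4*x^3 - 26*x^2 + 60*x + 225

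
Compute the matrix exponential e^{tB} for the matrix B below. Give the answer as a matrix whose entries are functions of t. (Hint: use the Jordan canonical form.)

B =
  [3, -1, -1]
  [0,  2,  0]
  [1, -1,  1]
e^{tB} =
  [t*exp(2*t) + exp(2*t), -t*exp(2*t), -t*exp(2*t)]
  [0, exp(2*t), 0]
  [t*exp(2*t), -t*exp(2*t), -t*exp(2*t) + exp(2*t)]

Strategy: write B = P · J · P⁻¹ where J is a Jordan canonical form, so e^{tB} = P · e^{tJ} · P⁻¹, and e^{tJ} can be computed block-by-block.

B has Jordan form
J =
  [2, 1, 0]
  [0, 2, 0]
  [0, 0, 2]
(up to reordering of blocks).

Per-block formulas:
  For a 1×1 block at λ = 2: exp(t · [2]) = [e^(2t)].
  For a 2×2 Jordan block J_2(2): exp(t · J_2(2)) = e^(2t)·(I + t·N), where N is the 2×2 nilpotent shift.

After assembling e^{tJ} and conjugating by P, we get:

e^{tB} =
  [t*exp(2*t) + exp(2*t), -t*exp(2*t), -t*exp(2*t)]
  [0, exp(2*t), 0]
  [t*exp(2*t), -t*exp(2*t), -t*exp(2*t) + exp(2*t)]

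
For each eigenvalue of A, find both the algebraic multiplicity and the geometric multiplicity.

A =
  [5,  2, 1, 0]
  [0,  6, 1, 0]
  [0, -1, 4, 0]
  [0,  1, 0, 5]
λ = 5: alg = 4, geom = 2

Step 1 — factor the characteristic polynomial to read off the algebraic multiplicities:
  χ_A(x) = (x - 5)^4

Step 2 — compute geometric multiplicities via the rank-nullity identity g(λ) = n − rank(A − λI):
  rank(A − (5)·I) = 2, so dim ker(A − (5)·I) = n − 2 = 2

Summary:
  λ = 5: algebraic multiplicity = 4, geometric multiplicity = 2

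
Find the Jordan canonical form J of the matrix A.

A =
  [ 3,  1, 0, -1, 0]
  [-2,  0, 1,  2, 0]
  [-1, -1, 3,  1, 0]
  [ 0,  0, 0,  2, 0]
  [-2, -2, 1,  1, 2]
J_3(2) ⊕ J_2(2)

The characteristic polynomial is
  det(x·I − A) = x^5 - 10*x^4 + 40*x^3 - 80*x^2 + 80*x - 32 = (x - 2)^5

Eigenvalues and multiplicities (the geometric multiplicity of λ is n − rank(A − λI), which equals the number of Jordan blocks for λ):
  λ = 2: algebraic multiplicity = 5, geometric multiplicity = 2

Determining the block sizes for each eigenvalue:
  λ = 2: with am = 5 and gm = 2, the partition is not yet determined (e.g. several partitions of 5 into 2 parts exist). Let N = A − (2)·I. Computing rank(N^1) = 3, rank(N^2) = 1, rank(N^3) = 0; the number of blocks of size ≥ j is rank(N^{j−1}) − rank(N^j), giving [2, 2, 1]. So we have 1 block(s) of size 3, 1 block(s) of size 2 → block sizes [3, 2]

Assembling the blocks gives a Jordan form
J =
  [2, 1, 0, 0, 0]
  [0, 2, 1, 0, 0]
  [0, 0, 2, 0, 0]
  [0, 0, 0, 2, 1]
  [0, 0, 0, 0, 2]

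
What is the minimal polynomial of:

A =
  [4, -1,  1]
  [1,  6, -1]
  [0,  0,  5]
x^2 - 10*x + 25

The characteristic polynomial is χ_A(x) = (x - 5)^3, so the eigenvalues are known. The minimal polynomial is
  m_A(x) = Π_λ (x − λ)^{k_λ}
where k_λ is the size of the *largest* Jordan block for λ (equivalently, the smallest k with (A − λI)^k v = 0 for every generalised eigenvector v of λ).

  λ = 5: largest Jordan block has size 2, contributing (x − 5)^2

So m_A(x) = (x - 5)^2 = x^2 - 10*x + 25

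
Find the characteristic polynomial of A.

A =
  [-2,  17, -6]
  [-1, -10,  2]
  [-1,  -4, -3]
x^3 + 15*x^2 + 75*x + 125

Expanding det(x·I − A) (e.g. by cofactor expansion or by noting that A is similar to its Jordan form J, which has the same characteristic polynomial as A) gives
  χ_A(x) = x^3 + 15*x^2 + 75*x + 125
which factors as (x + 5)^3. The eigenvalues (with algebraic multiplicities) are λ = -5 with multiplicity 3.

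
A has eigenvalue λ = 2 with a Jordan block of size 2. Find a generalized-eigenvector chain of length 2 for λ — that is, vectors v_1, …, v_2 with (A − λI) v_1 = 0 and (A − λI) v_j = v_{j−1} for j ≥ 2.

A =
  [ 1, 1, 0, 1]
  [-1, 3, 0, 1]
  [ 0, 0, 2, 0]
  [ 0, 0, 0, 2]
A Jordan chain for λ = 2 of length 2:
v_1 = (-1, -1, 0, 0)ᵀ
v_2 = (1, 0, 0, 0)ᵀ

Let N = A − (2)·I. We want v_2 with N^2 v_2 = 0 but N^1 v_2 ≠ 0; then v_{j-1} := N · v_j for j = 2, …, 2.

Pick v_2 = (1, 0, 0, 0)ᵀ.
Then v_1 = N · v_2 = (-1, -1, 0, 0)ᵀ.

Sanity check: (A − (2)·I) v_1 = (0, 0, 0, 0)ᵀ = 0. ✓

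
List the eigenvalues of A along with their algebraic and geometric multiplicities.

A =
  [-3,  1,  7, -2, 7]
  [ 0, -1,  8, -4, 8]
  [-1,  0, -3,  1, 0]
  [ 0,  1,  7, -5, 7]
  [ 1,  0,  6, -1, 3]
λ = -3: alg = 4, geom = 2; λ = 3: alg = 1, geom = 1

Step 1 — factor the characteristic polynomial to read off the algebraic multiplicities:
  χ_A(x) = (x - 3)*(x + 3)^4

Step 2 — compute geometric multiplicities via the rank-nullity identity g(λ) = n − rank(A − λI):
  rank(A − (-3)·I) = 3, so dim ker(A − (-3)·I) = n − 3 = 2
  rank(A − (3)·I) = 4, so dim ker(A − (3)·I) = n − 4 = 1

Summary:
  λ = -3: algebraic multiplicity = 4, geometric multiplicity = 2
  λ = 3: algebraic multiplicity = 1, geometric multiplicity = 1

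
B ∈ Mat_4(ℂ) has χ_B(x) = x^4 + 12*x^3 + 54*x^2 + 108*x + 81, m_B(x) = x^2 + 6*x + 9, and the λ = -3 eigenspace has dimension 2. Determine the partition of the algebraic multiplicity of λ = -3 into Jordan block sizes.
Block sizes for λ = -3: [2, 2]

Step 1 — from the characteristic polynomial, algebraic multiplicity of λ = -3 is 4. From dim ker(B − (-3)·I) = 2, there are exactly 2 Jordan blocks for λ = -3.
Step 2 — from the minimal polynomial, the factor (x + 3)^2 tells us the largest block for λ = -3 has size 2.
Step 3 — with total size 4, 2 blocks, and largest block 2, the block sizes (in nonincreasing order) are [2, 2].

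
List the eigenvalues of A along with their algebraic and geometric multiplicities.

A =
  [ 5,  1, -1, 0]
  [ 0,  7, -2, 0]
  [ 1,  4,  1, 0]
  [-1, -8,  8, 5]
λ = 4: alg = 2, geom = 1; λ = 5: alg = 2, geom = 2

Step 1 — factor the characteristic polynomial to read off the algebraic multiplicities:
  χ_A(x) = (x - 5)^2*(x - 4)^2

Step 2 — compute geometric multiplicities via the rank-nullity identity g(λ) = n − rank(A − λI):
  rank(A − (4)·I) = 3, so dim ker(A − (4)·I) = n − 3 = 1
  rank(A − (5)·I) = 2, so dim ker(A − (5)·I) = n − 2 = 2

Summary:
  λ = 4: algebraic multiplicity = 2, geometric multiplicity = 1
  λ = 5: algebraic multiplicity = 2, geometric multiplicity = 2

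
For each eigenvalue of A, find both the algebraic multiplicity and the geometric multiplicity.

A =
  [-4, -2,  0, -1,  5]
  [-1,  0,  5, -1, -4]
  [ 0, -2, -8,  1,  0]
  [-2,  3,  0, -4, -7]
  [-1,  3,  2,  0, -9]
λ = -5: alg = 5, geom = 2

Step 1 — factor the characteristic polynomial to read off the algebraic multiplicities:
  χ_A(x) = (x + 5)^5

Step 2 — compute geometric multiplicities via the rank-nullity identity g(λ) = n − rank(A − λI):
  rank(A − (-5)·I) = 3, so dim ker(A − (-5)·I) = n − 3 = 2

Summary:
  λ = -5: algebraic multiplicity = 5, geometric multiplicity = 2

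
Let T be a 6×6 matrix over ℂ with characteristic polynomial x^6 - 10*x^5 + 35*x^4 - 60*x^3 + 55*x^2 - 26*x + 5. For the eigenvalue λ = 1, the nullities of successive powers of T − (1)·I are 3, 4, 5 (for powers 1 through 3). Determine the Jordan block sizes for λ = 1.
Block sizes for λ = 1: [3, 1, 1]

From the dimensions of kernels of powers, the number of Jordan blocks of size at least j is d_j − d_{j−1} where d_j = dim ker(N^j) (with d_0 = 0). Computing the differences gives [3, 1, 1].
The number of blocks of size exactly k is (#blocks of size ≥ k) − (#blocks of size ≥ k + 1), so the partition is: 2 block(s) of size 1, 1 block(s) of size 3.
In nonincreasing order the block sizes are [3, 1, 1].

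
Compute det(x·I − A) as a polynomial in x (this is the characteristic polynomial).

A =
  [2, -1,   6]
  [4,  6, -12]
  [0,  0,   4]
x^3 - 12*x^2 + 48*x - 64

Expanding det(x·I − A) (e.g. by cofactor expansion or by noting that A is similar to its Jordan form J, which has the same characteristic polynomial as A) gives
  χ_A(x) = x^3 - 12*x^2 + 48*x - 64
which factors as (x - 4)^3. The eigenvalues (with algebraic multiplicities) are λ = 4 with multiplicity 3.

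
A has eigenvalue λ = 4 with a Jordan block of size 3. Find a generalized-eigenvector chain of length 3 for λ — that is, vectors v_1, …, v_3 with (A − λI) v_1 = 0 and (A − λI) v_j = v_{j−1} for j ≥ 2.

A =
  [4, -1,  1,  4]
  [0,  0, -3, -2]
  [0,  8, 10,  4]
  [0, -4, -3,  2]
A Jordan chain for λ = 4 of length 3:
v_1 = (-4, 0, 0, 0)ᵀ
v_2 = (-1, -4, 8, -4)ᵀ
v_3 = (0, 1, 0, 0)ᵀ

Let N = A − (4)·I. We want v_3 with N^3 v_3 = 0 but N^2 v_3 ≠ 0; then v_{j-1} := N · v_j for j = 3, …, 2.

Pick v_3 = (0, 1, 0, 0)ᵀ.
Then v_2 = N · v_3 = (-1, -4, 8, -4)ᵀ.
Then v_1 = N · v_2 = (-4, 0, 0, 0)ᵀ.

Sanity check: (A − (4)·I) v_1 = (0, 0, 0, 0)ᵀ = 0. ✓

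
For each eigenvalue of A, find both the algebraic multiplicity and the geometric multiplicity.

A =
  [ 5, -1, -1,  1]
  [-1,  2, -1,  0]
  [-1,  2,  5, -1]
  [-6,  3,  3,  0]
λ = 3: alg = 4, geom = 2

Step 1 — factor the characteristic polynomial to read off the algebraic multiplicities:
  χ_A(x) = (x - 3)^4

Step 2 — compute geometric multiplicities via the rank-nullity identity g(λ) = n − rank(A − λI):
  rank(A − (3)·I) = 2, so dim ker(A − (3)·I) = n − 2 = 2

Summary:
  λ = 3: algebraic multiplicity = 4, geometric multiplicity = 2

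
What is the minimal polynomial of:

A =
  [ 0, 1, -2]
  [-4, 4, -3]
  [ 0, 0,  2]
x^3 - 6*x^2 + 12*x - 8

The characteristic polynomial is χ_A(x) = (x - 2)^3, so the eigenvalues are known. The minimal polynomial is
  m_A(x) = Π_λ (x − λ)^{k_λ}
where k_λ is the size of the *largest* Jordan block for λ (equivalently, the smallest k with (A − λI)^k v = 0 for every generalised eigenvector v of λ).

  λ = 2: largest Jordan block has size 3, contributing (x − 2)^3

So m_A(x) = (x - 2)^3 = x^3 - 6*x^2 + 12*x - 8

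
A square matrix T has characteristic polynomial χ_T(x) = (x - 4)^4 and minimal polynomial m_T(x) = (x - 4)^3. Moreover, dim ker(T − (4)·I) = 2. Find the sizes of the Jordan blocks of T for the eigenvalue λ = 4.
Block sizes for λ = 4: [3, 1]

Step 1 — from the characteristic polynomial, algebraic multiplicity of λ = 4 is 4. From dim ker(T − (4)·I) = 2, there are exactly 2 Jordan blocks for λ = 4.
Step 2 — from the minimal polynomial, the factor (x − 4)^3 tells us the largest block for λ = 4 has size 3.
Step 3 — with total size 4, 2 blocks, and largest block 3, the block sizes (in nonincreasing order) are [3, 1].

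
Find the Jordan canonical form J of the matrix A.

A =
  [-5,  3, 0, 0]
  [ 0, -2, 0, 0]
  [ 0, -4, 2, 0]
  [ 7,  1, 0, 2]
J_1(-5) ⊕ J_1(-2) ⊕ J_1(2) ⊕ J_1(2)

The characteristic polynomial is
  det(x·I − A) = x^4 + 3*x^3 - 14*x^2 - 12*x + 40 = (x - 2)^2*(x + 2)*(x + 5)

Eigenvalues and multiplicities (the geometric multiplicity of λ is n − rank(A − λI), which equals the number of Jordan blocks for λ):
  λ = -5: algebraic multiplicity = 1, geometric multiplicity = 1
  λ = -2: algebraic multiplicity = 1, geometric multiplicity = 1
  λ = 2: algebraic multiplicity = 2, geometric multiplicity = 2

Determining the block sizes for each eigenvalue:
  λ = -5: one block (gm = 1), so the single block has size am = 1 → block sizes [1]
  λ = -2: one block (gm = 1), so the single block has size am = 1 → block sizes [1]
  λ = 2: gm = am = 2, so every block has size 1 → block sizes [1, 1]

Assembling the blocks gives a Jordan form
J =
  [-5,  0, 0, 0]
  [ 0, -2, 0, 0]
  [ 0,  0, 2, 0]
  [ 0,  0, 0, 2]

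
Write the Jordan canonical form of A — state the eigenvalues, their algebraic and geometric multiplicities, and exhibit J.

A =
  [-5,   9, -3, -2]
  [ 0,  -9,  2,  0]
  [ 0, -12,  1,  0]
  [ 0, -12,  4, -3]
J_2(-5) ⊕ J_1(-3) ⊕ J_1(-3)

The characteristic polynomial is
  det(x·I − A) = x^4 + 16*x^3 + 94*x^2 + 240*x + 225 = (x + 3)^2*(x + 5)^2

Eigenvalues and multiplicities (the geometric multiplicity of λ is n − rank(A − λI), which equals the number of Jordan blocks for λ):
  λ = -5: algebraic multiplicity = 2, geometric multiplicity = 1
  λ = -3: algebraic multiplicity = 2, geometric multiplicity = 2

Determining the block sizes for each eigenvalue:
  λ = -5: one block (gm = 1), so the single block has size am = 2 → block sizes [2]
  λ = -3: gm = am = 2, so every block has size 1 → block sizes [1, 1]

Assembling the blocks gives a Jordan form
J =
  [-5,  1,  0,  0]
  [ 0, -5,  0,  0]
  [ 0,  0, -3,  0]
  [ 0,  0,  0, -3]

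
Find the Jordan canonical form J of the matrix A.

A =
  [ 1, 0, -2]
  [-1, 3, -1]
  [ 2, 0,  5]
J_2(3) ⊕ J_1(3)

The characteristic polynomial is
  det(x·I − A) = x^3 - 9*x^2 + 27*x - 27 = (x - 3)^3

Eigenvalues and multiplicities (the geometric multiplicity of λ is n − rank(A − λI), which equals the number of Jordan blocks for λ):
  λ = 3: algebraic multiplicity = 3, geometric multiplicity = 2

Determining the block sizes for each eigenvalue:
  λ = 3: 2 blocks summing to 3 forces exactly one block of size 2 and the rest size 1 → block sizes [2, 1]

Assembling the blocks gives a Jordan form
J =
  [3, 1, 0]
  [0, 3, 0]
  [0, 0, 3]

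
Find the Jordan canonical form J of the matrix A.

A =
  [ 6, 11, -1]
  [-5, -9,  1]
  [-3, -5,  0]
J_3(-1)

The characteristic polynomial is
  det(x·I − A) = x^3 + 3*x^2 + 3*x + 1 = (x + 1)^3

Eigenvalues and multiplicities (the geometric multiplicity of λ is n − rank(A − λI), which equals the number of Jordan blocks for λ):
  λ = -1: algebraic multiplicity = 3, geometric multiplicity = 1

Determining the block sizes for each eigenvalue:
  λ = -1: one block (gm = 1), so the single block has size am = 3 → block sizes [3]

Assembling the blocks gives a Jordan form
J =
  [-1,  1,  0]
  [ 0, -1,  1]
  [ 0,  0, -1]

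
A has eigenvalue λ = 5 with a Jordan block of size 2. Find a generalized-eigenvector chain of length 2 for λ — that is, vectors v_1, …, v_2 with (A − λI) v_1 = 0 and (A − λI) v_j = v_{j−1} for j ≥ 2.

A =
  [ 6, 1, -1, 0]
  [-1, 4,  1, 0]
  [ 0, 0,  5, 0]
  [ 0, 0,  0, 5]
A Jordan chain for λ = 5 of length 2:
v_1 = (1, -1, 0, 0)ᵀ
v_2 = (1, 0, 0, 0)ᵀ

Let N = A − (5)·I. We want v_2 with N^2 v_2 = 0 but N^1 v_2 ≠ 0; then v_{j-1} := N · v_j for j = 2, …, 2.

Pick v_2 = (1, 0, 0, 0)ᵀ.
Then v_1 = N · v_2 = (1, -1, 0, 0)ᵀ.

Sanity check: (A − (5)·I) v_1 = (0, 0, 0, 0)ᵀ = 0. ✓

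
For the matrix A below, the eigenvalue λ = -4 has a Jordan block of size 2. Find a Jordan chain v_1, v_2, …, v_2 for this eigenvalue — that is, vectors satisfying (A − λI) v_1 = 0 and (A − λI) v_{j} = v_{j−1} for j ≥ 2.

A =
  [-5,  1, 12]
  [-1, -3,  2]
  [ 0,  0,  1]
A Jordan chain for λ = -4 of length 2:
v_1 = (-1, -1, 0)ᵀ
v_2 = (1, 0, 0)ᵀ

Let N = A − (-4)·I. We want v_2 with N^2 v_2 = 0 but N^1 v_2 ≠ 0; then v_{j-1} := N · v_j for j = 2, …, 2.

Pick v_2 = (1, 0, 0)ᵀ.
Then v_1 = N · v_2 = (-1, -1, 0)ᵀ.

Sanity check: (A − (-4)·I) v_1 = (0, 0, 0)ᵀ = 0. ✓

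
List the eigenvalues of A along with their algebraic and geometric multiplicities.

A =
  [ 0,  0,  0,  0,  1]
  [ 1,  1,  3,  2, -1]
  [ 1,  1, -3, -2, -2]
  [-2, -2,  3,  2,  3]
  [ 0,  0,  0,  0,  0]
λ = 0: alg = 5, geom = 2

Step 1 — factor the characteristic polynomial to read off the algebraic multiplicities:
  χ_A(x) = x^5

Step 2 — compute geometric multiplicities via the rank-nullity identity g(λ) = n − rank(A − λI):
  rank(A − (0)·I) = 3, so dim ker(A − (0)·I) = n − 3 = 2

Summary:
  λ = 0: algebraic multiplicity = 5, geometric multiplicity = 2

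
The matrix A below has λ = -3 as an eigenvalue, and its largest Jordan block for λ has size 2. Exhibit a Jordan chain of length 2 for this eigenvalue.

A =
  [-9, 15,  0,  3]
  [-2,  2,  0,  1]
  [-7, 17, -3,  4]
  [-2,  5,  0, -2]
A Jordan chain for λ = -3 of length 2:
v_1 = (-6, -2, -7, -2)ᵀ
v_2 = (1, 0, 0, 0)ᵀ

Let N = A − (-3)·I. We want v_2 with N^2 v_2 = 0 but N^1 v_2 ≠ 0; then v_{j-1} := N · v_j for j = 2, …, 2.

Pick v_2 = (1, 0, 0, 0)ᵀ.
Then v_1 = N · v_2 = (-6, -2, -7, -2)ᵀ.

Sanity check: (A − (-3)·I) v_1 = (0, 0, 0, 0)ᵀ = 0. ✓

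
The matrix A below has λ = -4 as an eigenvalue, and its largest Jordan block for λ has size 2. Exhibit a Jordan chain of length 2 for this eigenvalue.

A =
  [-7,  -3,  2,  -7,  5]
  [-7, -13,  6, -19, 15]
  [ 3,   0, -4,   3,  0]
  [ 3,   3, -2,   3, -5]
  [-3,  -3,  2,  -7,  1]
A Jordan chain for λ = -4 of length 2:
v_1 = (-3, -7, 3, 3, -3)ᵀ
v_2 = (1, 0, 0, 0, 0)ᵀ

Let N = A − (-4)·I. We want v_2 with N^2 v_2 = 0 but N^1 v_2 ≠ 0; then v_{j-1} := N · v_j for j = 2, …, 2.

Pick v_2 = (1, 0, 0, 0, 0)ᵀ.
Then v_1 = N · v_2 = (-3, -7, 3, 3, -3)ᵀ.

Sanity check: (A − (-4)·I) v_1 = (0, 0, 0, 0, 0)ᵀ = 0. ✓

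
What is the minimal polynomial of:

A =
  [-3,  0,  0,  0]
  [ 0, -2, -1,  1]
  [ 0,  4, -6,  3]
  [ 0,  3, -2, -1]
x^3 + 9*x^2 + 27*x + 27

The characteristic polynomial is χ_A(x) = (x + 3)^4, so the eigenvalues are known. The minimal polynomial is
  m_A(x) = Π_λ (x − λ)^{k_λ}
where k_λ is the size of the *largest* Jordan block for λ (equivalently, the smallest k with (A − λI)^k v = 0 for every generalised eigenvector v of λ).

  λ = -3: largest Jordan block has size 3, contributing (x + 3)^3

So m_A(x) = (x + 3)^3 = x^3 + 9*x^2 + 27*x + 27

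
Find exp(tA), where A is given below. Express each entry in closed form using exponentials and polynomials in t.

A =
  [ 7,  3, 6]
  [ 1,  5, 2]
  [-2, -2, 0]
e^{tA} =
  [3*t*exp(4*t) + exp(4*t), 3*t*exp(4*t), 6*t*exp(4*t)]
  [t*exp(4*t), t*exp(4*t) + exp(4*t), 2*t*exp(4*t)]
  [-2*t*exp(4*t), -2*t*exp(4*t), -4*t*exp(4*t) + exp(4*t)]

Strategy: write A = P · J · P⁻¹ where J is a Jordan canonical form, so e^{tA} = P · e^{tJ} · P⁻¹, and e^{tJ} can be computed block-by-block.

A has Jordan form
J =
  [4, 1, 0]
  [0, 4, 0]
  [0, 0, 4]
(up to reordering of blocks).

Per-block formulas:
  For a 2×2 Jordan block J_2(4): exp(t · J_2(4)) = e^(4t)·(I + t·N), where N is the 2×2 nilpotent shift.
  For a 1×1 block at λ = 4: exp(t · [4]) = [e^(4t)].

After assembling e^{tJ} and conjugating by P, we get:

e^{tA} =
  [3*t*exp(4*t) + exp(4*t), 3*t*exp(4*t), 6*t*exp(4*t)]
  [t*exp(4*t), t*exp(4*t) + exp(4*t), 2*t*exp(4*t)]
  [-2*t*exp(4*t), -2*t*exp(4*t), -4*t*exp(4*t) + exp(4*t)]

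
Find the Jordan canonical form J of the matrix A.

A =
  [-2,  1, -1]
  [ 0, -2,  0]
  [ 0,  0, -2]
J_2(-2) ⊕ J_1(-2)

The characteristic polynomial is
  det(x·I − A) = x^3 + 6*x^2 + 12*x + 8 = (x + 2)^3

Eigenvalues and multiplicities (the geometric multiplicity of λ is n − rank(A − λI), which equals the number of Jordan blocks for λ):
  λ = -2: algebraic multiplicity = 3, geometric multiplicity = 2

Determining the block sizes for each eigenvalue:
  λ = -2: 2 blocks summing to 3 forces exactly one block of size 2 and the rest size 1 → block sizes [2, 1]

Assembling the blocks gives a Jordan form
J =
  [-2,  1,  0]
  [ 0, -2,  0]
  [ 0,  0, -2]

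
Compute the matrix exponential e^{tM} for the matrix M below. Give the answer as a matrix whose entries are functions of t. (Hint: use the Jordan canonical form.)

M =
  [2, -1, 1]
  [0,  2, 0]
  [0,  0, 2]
e^{tM} =
  [exp(2*t), -t*exp(2*t), t*exp(2*t)]
  [0, exp(2*t), 0]
  [0, 0, exp(2*t)]

Strategy: write M = P · J · P⁻¹ where J is a Jordan canonical form, so e^{tM} = P · e^{tJ} · P⁻¹, and e^{tJ} can be computed block-by-block.

M has Jordan form
J =
  [2, 1, 0]
  [0, 2, 0]
  [0, 0, 2]
(up to reordering of blocks).

Per-block formulas:
  For a 2×2 Jordan block J_2(2): exp(t · J_2(2)) = e^(2t)·(I + t·N), where N is the 2×2 nilpotent shift.
  For a 1×1 block at λ = 2: exp(t · [2]) = [e^(2t)].

After assembling e^{tJ} and conjugating by P, we get:

e^{tM} =
  [exp(2*t), -t*exp(2*t), t*exp(2*t)]
  [0, exp(2*t), 0]
  [0, 0, exp(2*t)]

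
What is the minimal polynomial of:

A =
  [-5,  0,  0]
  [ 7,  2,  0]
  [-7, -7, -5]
x^2 + 3*x - 10

The characteristic polynomial is χ_A(x) = (x - 2)*(x + 5)^2, so the eigenvalues are known. The minimal polynomial is
  m_A(x) = Π_λ (x − λ)^{k_λ}
where k_λ is the size of the *largest* Jordan block for λ (equivalently, the smallest k with (A − λI)^k v = 0 for every generalised eigenvector v of λ).

  λ = -5: largest Jordan block has size 1, contributing (x + 5)
  λ = 2: largest Jordan block has size 1, contributing (x − 2)

So m_A(x) = (x - 2)*(x + 5) = x^2 + 3*x - 10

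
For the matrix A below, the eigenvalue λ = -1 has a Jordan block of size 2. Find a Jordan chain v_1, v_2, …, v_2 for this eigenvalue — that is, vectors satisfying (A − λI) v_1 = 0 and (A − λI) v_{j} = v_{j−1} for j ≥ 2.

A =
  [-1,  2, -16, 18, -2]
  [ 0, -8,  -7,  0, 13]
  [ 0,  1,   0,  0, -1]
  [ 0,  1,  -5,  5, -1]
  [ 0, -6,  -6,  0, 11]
A Jordan chain for λ = -1 of length 2:
v_1 = (2, -1, 1, 1, 0)ᵀ
v_2 = (0, 2, 0, 0, 1)ᵀ

Let N = A − (-1)·I. We want v_2 with N^2 v_2 = 0 but N^1 v_2 ≠ 0; then v_{j-1} := N · v_j for j = 2, …, 2.

Pick v_2 = (0, 2, 0, 0, 1)ᵀ.
Then v_1 = N · v_2 = (2, -1, 1, 1, 0)ᵀ.

Sanity check: (A − (-1)·I) v_1 = (0, 0, 0, 0, 0)ᵀ = 0. ✓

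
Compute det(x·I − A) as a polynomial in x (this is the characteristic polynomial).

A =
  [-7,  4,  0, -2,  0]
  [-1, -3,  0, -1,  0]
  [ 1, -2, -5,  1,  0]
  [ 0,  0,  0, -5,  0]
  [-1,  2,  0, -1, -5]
x^5 + 25*x^4 + 250*x^3 + 1250*x^2 + 3125*x + 3125

Expanding det(x·I − A) (e.g. by cofactor expansion or by noting that A is similar to its Jordan form J, which has the same characteristic polynomial as A) gives
  χ_A(x) = x^5 + 25*x^4 + 250*x^3 + 1250*x^2 + 3125*x + 3125
which factors as (x + 5)^5. The eigenvalues (with algebraic multiplicities) are λ = -5 with multiplicity 5.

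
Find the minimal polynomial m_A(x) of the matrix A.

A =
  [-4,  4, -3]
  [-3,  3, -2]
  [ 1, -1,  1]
x^3

The characteristic polynomial is χ_A(x) = x^3, so the eigenvalues are known. The minimal polynomial is
  m_A(x) = Π_λ (x − λ)^{k_λ}
where k_λ is the size of the *largest* Jordan block for λ (equivalently, the smallest k with (A − λI)^k v = 0 for every generalised eigenvector v of λ).

  λ = 0: largest Jordan block has size 3, contributing (x − 0)^3

So m_A(x) = x^3 = x^3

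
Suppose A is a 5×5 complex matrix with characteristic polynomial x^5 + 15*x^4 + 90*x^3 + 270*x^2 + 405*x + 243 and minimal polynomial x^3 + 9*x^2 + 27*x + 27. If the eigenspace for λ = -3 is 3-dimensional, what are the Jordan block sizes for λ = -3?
Block sizes for λ = -3: [3, 1, 1]

Step 1 — from the characteristic polynomial, algebraic multiplicity of λ = -3 is 5. From dim ker(A − (-3)·I) = 3, there are exactly 3 Jordan blocks for λ = -3.
Step 2 — from the minimal polynomial, the factor (x + 3)^3 tells us the largest block for λ = -3 has size 3.
Step 3 — with total size 5, 3 blocks, and largest block 3, the block sizes (in nonincreasing order) are [3, 1, 1].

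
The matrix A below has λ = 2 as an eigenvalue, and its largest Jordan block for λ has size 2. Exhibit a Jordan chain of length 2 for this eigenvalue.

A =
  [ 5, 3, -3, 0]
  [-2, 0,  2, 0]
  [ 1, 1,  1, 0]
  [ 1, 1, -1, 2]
A Jordan chain for λ = 2 of length 2:
v_1 = (3, -2, 1, 1)ᵀ
v_2 = (1, 0, 0, 0)ᵀ

Let N = A − (2)·I. We want v_2 with N^2 v_2 = 0 but N^1 v_2 ≠ 0; then v_{j-1} := N · v_j for j = 2, …, 2.

Pick v_2 = (1, 0, 0, 0)ᵀ.
Then v_1 = N · v_2 = (3, -2, 1, 1)ᵀ.

Sanity check: (A − (2)·I) v_1 = (0, 0, 0, 0)ᵀ = 0. ✓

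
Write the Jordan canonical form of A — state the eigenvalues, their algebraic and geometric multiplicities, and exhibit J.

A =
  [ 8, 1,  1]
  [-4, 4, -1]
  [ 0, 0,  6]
J_3(6)

The characteristic polynomial is
  det(x·I − A) = x^3 - 18*x^2 + 108*x - 216 = (x - 6)^3

Eigenvalues and multiplicities (the geometric multiplicity of λ is n − rank(A − λI), which equals the number of Jordan blocks for λ):
  λ = 6: algebraic multiplicity = 3, geometric multiplicity = 1

Determining the block sizes for each eigenvalue:
  λ = 6: one block (gm = 1), so the single block has size am = 3 → block sizes [3]

Assembling the blocks gives a Jordan form
J =
  [6, 1, 0]
  [0, 6, 1]
  [0, 0, 6]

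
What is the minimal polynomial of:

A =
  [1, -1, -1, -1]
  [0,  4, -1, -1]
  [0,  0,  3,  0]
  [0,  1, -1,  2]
x^3 - 7*x^2 + 15*x - 9

The characteristic polynomial is χ_A(x) = (x - 3)^3*(x - 1), so the eigenvalues are known. The minimal polynomial is
  m_A(x) = Π_λ (x − λ)^{k_λ}
where k_λ is the size of the *largest* Jordan block for λ (equivalently, the smallest k with (A − λI)^k v = 0 for every generalised eigenvector v of λ).

  λ = 1: largest Jordan block has size 1, contributing (x − 1)
  λ = 3: largest Jordan block has size 2, contributing (x − 3)^2

So m_A(x) = (x - 3)^2*(x - 1) = x^3 - 7*x^2 + 15*x - 9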